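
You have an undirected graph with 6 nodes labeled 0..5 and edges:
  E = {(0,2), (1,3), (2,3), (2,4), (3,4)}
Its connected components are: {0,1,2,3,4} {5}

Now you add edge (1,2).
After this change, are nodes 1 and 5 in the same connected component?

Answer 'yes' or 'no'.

Initial components: {0,1,2,3,4} {5}
Adding edge (1,2): both already in same component {0,1,2,3,4}. No change.
New components: {0,1,2,3,4} {5}
Are 1 and 5 in the same component? no

Answer: no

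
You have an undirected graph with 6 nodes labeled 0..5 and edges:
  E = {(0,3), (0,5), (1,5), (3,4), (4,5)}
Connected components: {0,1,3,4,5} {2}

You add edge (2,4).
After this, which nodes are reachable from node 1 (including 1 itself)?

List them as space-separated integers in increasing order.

Answer: 0 1 2 3 4 5

Derivation:
Before: nodes reachable from 1: {0,1,3,4,5}
Adding (2,4): merges 1's component with another. Reachability grows.
After: nodes reachable from 1: {0,1,2,3,4,5}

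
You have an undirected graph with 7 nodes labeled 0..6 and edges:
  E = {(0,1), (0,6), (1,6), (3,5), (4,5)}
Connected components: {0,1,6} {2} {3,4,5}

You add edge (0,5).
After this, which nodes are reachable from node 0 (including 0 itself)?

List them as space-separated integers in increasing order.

Before: nodes reachable from 0: {0,1,6}
Adding (0,5): merges 0's component with another. Reachability grows.
After: nodes reachable from 0: {0,1,3,4,5,6}

Answer: 0 1 3 4 5 6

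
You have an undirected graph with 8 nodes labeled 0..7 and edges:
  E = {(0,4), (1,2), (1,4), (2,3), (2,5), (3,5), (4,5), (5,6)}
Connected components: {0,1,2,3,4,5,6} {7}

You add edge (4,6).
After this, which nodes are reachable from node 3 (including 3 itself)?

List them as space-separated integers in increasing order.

Answer: 0 1 2 3 4 5 6

Derivation:
Before: nodes reachable from 3: {0,1,2,3,4,5,6}
Adding (4,6): both endpoints already in same component. Reachability from 3 unchanged.
After: nodes reachable from 3: {0,1,2,3,4,5,6}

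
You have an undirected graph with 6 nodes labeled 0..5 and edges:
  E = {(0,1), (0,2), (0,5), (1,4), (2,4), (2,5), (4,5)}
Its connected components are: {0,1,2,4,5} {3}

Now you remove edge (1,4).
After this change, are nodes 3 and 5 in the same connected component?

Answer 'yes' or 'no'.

Answer: no

Derivation:
Initial components: {0,1,2,4,5} {3}
Removing edge (1,4): not a bridge — component count unchanged at 2.
New components: {0,1,2,4,5} {3}
Are 3 and 5 in the same component? no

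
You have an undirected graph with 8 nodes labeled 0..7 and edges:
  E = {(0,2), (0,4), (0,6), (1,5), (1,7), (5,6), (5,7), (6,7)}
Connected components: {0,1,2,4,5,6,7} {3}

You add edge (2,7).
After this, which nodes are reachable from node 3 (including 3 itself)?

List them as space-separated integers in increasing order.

Before: nodes reachable from 3: {3}
Adding (2,7): both endpoints already in same component. Reachability from 3 unchanged.
After: nodes reachable from 3: {3}

Answer: 3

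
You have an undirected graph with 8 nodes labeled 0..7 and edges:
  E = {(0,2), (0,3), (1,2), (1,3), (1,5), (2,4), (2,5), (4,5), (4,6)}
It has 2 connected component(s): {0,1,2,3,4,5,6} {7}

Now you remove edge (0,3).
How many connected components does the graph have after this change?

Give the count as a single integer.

Answer: 2

Derivation:
Initial component count: 2
Remove (0,3): not a bridge. Count unchanged: 2.
  After removal, components: {0,1,2,3,4,5,6} {7}
New component count: 2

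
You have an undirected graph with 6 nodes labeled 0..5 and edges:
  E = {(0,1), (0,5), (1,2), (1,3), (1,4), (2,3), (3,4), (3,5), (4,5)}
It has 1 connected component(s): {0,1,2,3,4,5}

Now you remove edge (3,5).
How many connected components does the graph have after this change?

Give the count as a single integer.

Answer: 1

Derivation:
Initial component count: 1
Remove (3,5): not a bridge. Count unchanged: 1.
  After removal, components: {0,1,2,3,4,5}
New component count: 1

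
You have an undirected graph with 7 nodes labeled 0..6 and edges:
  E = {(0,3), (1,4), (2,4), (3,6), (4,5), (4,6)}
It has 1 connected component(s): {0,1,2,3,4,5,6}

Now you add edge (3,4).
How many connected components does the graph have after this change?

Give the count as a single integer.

Initial component count: 1
Add (3,4): endpoints already in same component. Count unchanged: 1.
New component count: 1

Answer: 1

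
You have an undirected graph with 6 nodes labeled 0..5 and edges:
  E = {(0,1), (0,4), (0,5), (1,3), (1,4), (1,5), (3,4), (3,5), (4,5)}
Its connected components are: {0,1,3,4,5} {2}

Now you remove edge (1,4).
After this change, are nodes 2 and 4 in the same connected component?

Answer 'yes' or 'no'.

Initial components: {0,1,3,4,5} {2}
Removing edge (1,4): not a bridge — component count unchanged at 2.
New components: {0,1,3,4,5} {2}
Are 2 and 4 in the same component? no

Answer: no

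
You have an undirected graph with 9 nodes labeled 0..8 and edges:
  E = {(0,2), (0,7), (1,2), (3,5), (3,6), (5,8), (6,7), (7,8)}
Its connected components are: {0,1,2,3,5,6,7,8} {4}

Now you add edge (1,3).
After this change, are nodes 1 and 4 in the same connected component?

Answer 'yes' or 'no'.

Initial components: {0,1,2,3,5,6,7,8} {4}
Adding edge (1,3): both already in same component {0,1,2,3,5,6,7,8}. No change.
New components: {0,1,2,3,5,6,7,8} {4}
Are 1 and 4 in the same component? no

Answer: no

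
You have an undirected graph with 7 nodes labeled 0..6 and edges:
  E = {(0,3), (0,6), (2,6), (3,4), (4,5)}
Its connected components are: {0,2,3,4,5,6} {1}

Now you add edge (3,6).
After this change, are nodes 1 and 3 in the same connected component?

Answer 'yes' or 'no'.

Initial components: {0,2,3,4,5,6} {1}
Adding edge (3,6): both already in same component {0,2,3,4,5,6}. No change.
New components: {0,2,3,4,5,6} {1}
Are 1 and 3 in the same component? no

Answer: no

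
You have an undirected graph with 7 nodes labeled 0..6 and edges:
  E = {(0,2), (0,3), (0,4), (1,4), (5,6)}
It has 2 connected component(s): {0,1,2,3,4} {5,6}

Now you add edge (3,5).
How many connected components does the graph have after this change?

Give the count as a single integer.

Answer: 1

Derivation:
Initial component count: 2
Add (3,5): merges two components. Count decreases: 2 -> 1.
New component count: 1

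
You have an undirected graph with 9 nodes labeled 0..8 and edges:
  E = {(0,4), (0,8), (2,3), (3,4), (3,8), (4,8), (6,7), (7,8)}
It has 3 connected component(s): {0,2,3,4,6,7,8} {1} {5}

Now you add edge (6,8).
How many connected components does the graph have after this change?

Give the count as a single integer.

Answer: 3

Derivation:
Initial component count: 3
Add (6,8): endpoints already in same component. Count unchanged: 3.
New component count: 3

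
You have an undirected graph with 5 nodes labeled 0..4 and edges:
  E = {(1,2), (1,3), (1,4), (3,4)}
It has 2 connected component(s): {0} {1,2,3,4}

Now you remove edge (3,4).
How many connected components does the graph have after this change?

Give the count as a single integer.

Initial component count: 2
Remove (3,4): not a bridge. Count unchanged: 2.
  After removal, components: {0} {1,2,3,4}
New component count: 2

Answer: 2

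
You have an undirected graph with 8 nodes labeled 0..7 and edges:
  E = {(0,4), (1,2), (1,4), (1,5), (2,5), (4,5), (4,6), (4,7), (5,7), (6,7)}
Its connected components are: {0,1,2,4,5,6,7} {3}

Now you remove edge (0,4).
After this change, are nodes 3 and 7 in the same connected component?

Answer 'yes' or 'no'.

Answer: no

Derivation:
Initial components: {0,1,2,4,5,6,7} {3}
Removing edge (0,4): it was a bridge — component count 2 -> 3.
New components: {0} {1,2,4,5,6,7} {3}
Are 3 and 7 in the same component? no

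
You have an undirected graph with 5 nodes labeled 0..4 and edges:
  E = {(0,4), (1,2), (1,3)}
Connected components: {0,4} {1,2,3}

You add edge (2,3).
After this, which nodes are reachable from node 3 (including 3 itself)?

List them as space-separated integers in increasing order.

Answer: 1 2 3

Derivation:
Before: nodes reachable from 3: {1,2,3}
Adding (2,3): both endpoints already in same component. Reachability from 3 unchanged.
After: nodes reachable from 3: {1,2,3}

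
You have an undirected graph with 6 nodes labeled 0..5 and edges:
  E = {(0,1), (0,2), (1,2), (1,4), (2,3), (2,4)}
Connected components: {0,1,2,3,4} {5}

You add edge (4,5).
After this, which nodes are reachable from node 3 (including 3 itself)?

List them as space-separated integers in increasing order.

Answer: 0 1 2 3 4 5

Derivation:
Before: nodes reachable from 3: {0,1,2,3,4}
Adding (4,5): merges 3's component with another. Reachability grows.
After: nodes reachable from 3: {0,1,2,3,4,5}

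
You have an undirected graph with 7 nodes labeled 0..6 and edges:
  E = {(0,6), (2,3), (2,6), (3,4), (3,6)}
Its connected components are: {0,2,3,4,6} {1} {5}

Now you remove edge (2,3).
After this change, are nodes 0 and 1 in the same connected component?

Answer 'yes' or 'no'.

Initial components: {0,2,3,4,6} {1} {5}
Removing edge (2,3): not a bridge — component count unchanged at 3.
New components: {0,2,3,4,6} {1} {5}
Are 0 and 1 in the same component? no

Answer: no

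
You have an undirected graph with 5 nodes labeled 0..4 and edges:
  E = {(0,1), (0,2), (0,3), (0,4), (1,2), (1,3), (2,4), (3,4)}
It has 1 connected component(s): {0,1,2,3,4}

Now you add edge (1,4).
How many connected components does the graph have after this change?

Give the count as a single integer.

Answer: 1

Derivation:
Initial component count: 1
Add (1,4): endpoints already in same component. Count unchanged: 1.
New component count: 1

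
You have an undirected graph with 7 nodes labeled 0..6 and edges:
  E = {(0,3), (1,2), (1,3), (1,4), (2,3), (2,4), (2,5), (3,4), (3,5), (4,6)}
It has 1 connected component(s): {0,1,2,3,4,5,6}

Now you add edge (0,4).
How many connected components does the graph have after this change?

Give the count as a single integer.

Answer: 1

Derivation:
Initial component count: 1
Add (0,4): endpoints already in same component. Count unchanged: 1.
New component count: 1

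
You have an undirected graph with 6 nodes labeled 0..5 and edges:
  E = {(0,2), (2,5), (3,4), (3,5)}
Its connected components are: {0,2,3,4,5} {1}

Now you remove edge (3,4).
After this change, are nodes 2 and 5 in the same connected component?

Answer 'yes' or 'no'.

Initial components: {0,2,3,4,5} {1}
Removing edge (3,4): it was a bridge — component count 2 -> 3.
New components: {0,2,3,5} {1} {4}
Are 2 and 5 in the same component? yes

Answer: yes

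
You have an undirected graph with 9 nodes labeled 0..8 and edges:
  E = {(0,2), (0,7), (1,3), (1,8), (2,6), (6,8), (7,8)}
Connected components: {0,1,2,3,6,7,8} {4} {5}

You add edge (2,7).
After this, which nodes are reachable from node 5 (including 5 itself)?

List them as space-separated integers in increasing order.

Before: nodes reachable from 5: {5}
Adding (2,7): both endpoints already in same component. Reachability from 5 unchanged.
After: nodes reachable from 5: {5}

Answer: 5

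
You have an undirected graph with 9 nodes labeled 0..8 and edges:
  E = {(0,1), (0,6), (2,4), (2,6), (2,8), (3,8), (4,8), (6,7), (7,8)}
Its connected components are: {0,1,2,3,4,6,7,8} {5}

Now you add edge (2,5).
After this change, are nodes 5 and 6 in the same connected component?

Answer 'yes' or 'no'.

Answer: yes

Derivation:
Initial components: {0,1,2,3,4,6,7,8} {5}
Adding edge (2,5): merges {0,1,2,3,4,6,7,8} and {5}.
New components: {0,1,2,3,4,5,6,7,8}
Are 5 and 6 in the same component? yes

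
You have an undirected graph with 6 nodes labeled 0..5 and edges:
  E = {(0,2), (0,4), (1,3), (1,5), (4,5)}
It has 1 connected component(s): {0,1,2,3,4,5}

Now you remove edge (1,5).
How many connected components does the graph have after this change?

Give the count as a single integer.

Answer: 2

Derivation:
Initial component count: 1
Remove (1,5): it was a bridge. Count increases: 1 -> 2.
  After removal, components: {0,2,4,5} {1,3}
New component count: 2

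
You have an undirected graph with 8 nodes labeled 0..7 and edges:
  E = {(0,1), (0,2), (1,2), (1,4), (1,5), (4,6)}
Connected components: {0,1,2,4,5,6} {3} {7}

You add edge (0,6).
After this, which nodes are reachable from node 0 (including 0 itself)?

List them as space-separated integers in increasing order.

Before: nodes reachable from 0: {0,1,2,4,5,6}
Adding (0,6): both endpoints already in same component. Reachability from 0 unchanged.
After: nodes reachable from 0: {0,1,2,4,5,6}

Answer: 0 1 2 4 5 6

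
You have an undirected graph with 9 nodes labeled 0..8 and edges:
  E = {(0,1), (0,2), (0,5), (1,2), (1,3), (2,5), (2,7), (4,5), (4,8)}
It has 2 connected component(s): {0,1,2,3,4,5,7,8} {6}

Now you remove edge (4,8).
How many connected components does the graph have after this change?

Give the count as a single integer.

Initial component count: 2
Remove (4,8): it was a bridge. Count increases: 2 -> 3.
  After removal, components: {0,1,2,3,4,5,7} {6} {8}
New component count: 3

Answer: 3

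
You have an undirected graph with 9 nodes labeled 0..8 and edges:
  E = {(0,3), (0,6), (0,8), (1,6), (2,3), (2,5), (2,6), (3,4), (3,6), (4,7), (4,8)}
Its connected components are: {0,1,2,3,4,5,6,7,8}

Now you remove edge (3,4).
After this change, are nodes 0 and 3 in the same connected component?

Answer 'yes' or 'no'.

Initial components: {0,1,2,3,4,5,6,7,8}
Removing edge (3,4): not a bridge — component count unchanged at 1.
New components: {0,1,2,3,4,5,6,7,8}
Are 0 and 3 in the same component? yes

Answer: yes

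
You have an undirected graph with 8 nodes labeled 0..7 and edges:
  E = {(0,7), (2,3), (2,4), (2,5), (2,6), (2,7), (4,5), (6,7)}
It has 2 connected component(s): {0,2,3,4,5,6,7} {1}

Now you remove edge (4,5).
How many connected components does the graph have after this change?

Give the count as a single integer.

Initial component count: 2
Remove (4,5): not a bridge. Count unchanged: 2.
  After removal, components: {0,2,3,4,5,6,7} {1}
New component count: 2

Answer: 2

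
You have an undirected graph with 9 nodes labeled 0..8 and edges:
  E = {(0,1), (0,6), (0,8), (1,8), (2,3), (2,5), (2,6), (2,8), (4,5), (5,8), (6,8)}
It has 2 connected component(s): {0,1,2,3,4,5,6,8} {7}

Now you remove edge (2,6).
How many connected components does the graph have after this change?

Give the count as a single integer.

Initial component count: 2
Remove (2,6): not a bridge. Count unchanged: 2.
  After removal, components: {0,1,2,3,4,5,6,8} {7}
New component count: 2

Answer: 2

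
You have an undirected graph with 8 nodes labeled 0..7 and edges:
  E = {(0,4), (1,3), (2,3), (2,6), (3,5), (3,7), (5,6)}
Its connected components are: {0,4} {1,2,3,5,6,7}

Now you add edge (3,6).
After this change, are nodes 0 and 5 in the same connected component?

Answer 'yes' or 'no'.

Initial components: {0,4} {1,2,3,5,6,7}
Adding edge (3,6): both already in same component {1,2,3,5,6,7}. No change.
New components: {0,4} {1,2,3,5,6,7}
Are 0 and 5 in the same component? no

Answer: no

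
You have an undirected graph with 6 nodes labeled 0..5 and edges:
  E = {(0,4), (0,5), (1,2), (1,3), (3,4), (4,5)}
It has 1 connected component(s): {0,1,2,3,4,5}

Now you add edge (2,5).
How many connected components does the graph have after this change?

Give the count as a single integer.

Answer: 1

Derivation:
Initial component count: 1
Add (2,5): endpoints already in same component. Count unchanged: 1.
New component count: 1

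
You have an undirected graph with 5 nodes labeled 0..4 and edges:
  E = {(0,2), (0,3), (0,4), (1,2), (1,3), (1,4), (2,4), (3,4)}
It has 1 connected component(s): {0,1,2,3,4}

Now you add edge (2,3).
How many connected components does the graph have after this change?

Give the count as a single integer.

Answer: 1

Derivation:
Initial component count: 1
Add (2,3): endpoints already in same component. Count unchanged: 1.
New component count: 1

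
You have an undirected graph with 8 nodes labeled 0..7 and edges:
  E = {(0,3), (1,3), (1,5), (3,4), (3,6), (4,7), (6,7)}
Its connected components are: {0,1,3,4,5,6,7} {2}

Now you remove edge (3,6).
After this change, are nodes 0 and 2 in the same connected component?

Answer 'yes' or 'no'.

Answer: no

Derivation:
Initial components: {0,1,3,4,5,6,7} {2}
Removing edge (3,6): not a bridge — component count unchanged at 2.
New components: {0,1,3,4,5,6,7} {2}
Are 0 and 2 in the same component? no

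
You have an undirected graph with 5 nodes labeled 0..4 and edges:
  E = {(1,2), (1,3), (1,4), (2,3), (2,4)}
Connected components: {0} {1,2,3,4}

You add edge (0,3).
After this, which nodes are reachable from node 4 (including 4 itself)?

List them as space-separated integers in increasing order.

Before: nodes reachable from 4: {1,2,3,4}
Adding (0,3): merges 4's component with another. Reachability grows.
After: nodes reachable from 4: {0,1,2,3,4}

Answer: 0 1 2 3 4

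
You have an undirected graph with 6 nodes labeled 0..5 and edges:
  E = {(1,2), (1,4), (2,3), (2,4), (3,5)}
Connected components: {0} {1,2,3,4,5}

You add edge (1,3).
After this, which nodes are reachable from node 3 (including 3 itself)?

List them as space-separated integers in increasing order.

Before: nodes reachable from 3: {1,2,3,4,5}
Adding (1,3): both endpoints already in same component. Reachability from 3 unchanged.
After: nodes reachable from 3: {1,2,3,4,5}

Answer: 1 2 3 4 5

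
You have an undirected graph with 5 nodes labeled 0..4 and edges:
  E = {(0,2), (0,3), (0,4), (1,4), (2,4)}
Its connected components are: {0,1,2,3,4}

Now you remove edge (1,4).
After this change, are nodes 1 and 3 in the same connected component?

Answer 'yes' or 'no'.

Initial components: {0,1,2,3,4}
Removing edge (1,4): it was a bridge — component count 1 -> 2.
New components: {0,2,3,4} {1}
Are 1 and 3 in the same component? no

Answer: no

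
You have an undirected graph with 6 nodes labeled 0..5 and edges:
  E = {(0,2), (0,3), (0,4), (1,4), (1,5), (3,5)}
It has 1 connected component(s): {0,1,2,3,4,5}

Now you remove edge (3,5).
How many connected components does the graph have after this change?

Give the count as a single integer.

Answer: 1

Derivation:
Initial component count: 1
Remove (3,5): not a bridge. Count unchanged: 1.
  After removal, components: {0,1,2,3,4,5}
New component count: 1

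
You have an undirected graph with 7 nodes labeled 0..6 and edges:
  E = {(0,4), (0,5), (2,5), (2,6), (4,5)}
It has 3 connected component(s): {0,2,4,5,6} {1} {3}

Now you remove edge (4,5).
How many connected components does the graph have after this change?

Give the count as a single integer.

Initial component count: 3
Remove (4,5): not a bridge. Count unchanged: 3.
  After removal, components: {0,2,4,5,6} {1} {3}
New component count: 3

Answer: 3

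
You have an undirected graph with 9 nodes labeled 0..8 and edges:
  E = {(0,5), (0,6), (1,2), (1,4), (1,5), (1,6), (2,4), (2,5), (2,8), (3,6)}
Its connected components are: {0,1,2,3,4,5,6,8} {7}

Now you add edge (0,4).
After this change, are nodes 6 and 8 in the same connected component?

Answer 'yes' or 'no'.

Answer: yes

Derivation:
Initial components: {0,1,2,3,4,5,6,8} {7}
Adding edge (0,4): both already in same component {0,1,2,3,4,5,6,8}. No change.
New components: {0,1,2,3,4,5,6,8} {7}
Are 6 and 8 in the same component? yes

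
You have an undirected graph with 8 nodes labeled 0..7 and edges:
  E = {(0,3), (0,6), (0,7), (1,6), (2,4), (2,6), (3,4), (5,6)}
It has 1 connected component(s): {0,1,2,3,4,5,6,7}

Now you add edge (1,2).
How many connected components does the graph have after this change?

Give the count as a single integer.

Answer: 1

Derivation:
Initial component count: 1
Add (1,2): endpoints already in same component. Count unchanged: 1.
New component count: 1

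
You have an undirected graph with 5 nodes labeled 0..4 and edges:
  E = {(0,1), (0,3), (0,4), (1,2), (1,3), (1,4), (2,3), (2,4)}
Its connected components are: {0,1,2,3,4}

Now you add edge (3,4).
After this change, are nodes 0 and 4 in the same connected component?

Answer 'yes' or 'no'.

Initial components: {0,1,2,3,4}
Adding edge (3,4): both already in same component {0,1,2,3,4}. No change.
New components: {0,1,2,3,4}
Are 0 and 4 in the same component? yes

Answer: yes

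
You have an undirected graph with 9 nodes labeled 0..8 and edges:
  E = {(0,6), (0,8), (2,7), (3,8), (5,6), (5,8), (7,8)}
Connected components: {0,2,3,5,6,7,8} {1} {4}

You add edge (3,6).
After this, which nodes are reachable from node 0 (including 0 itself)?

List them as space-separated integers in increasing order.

Answer: 0 2 3 5 6 7 8

Derivation:
Before: nodes reachable from 0: {0,2,3,5,6,7,8}
Adding (3,6): both endpoints already in same component. Reachability from 0 unchanged.
After: nodes reachable from 0: {0,2,3,5,6,7,8}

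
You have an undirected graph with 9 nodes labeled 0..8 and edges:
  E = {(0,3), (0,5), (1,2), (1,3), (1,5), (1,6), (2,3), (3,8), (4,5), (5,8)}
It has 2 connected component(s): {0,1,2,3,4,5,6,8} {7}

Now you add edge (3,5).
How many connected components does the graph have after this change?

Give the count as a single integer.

Initial component count: 2
Add (3,5): endpoints already in same component. Count unchanged: 2.
New component count: 2

Answer: 2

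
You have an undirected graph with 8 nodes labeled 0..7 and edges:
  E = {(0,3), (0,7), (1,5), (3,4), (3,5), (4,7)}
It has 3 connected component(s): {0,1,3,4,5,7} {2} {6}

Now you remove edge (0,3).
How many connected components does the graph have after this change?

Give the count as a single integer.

Answer: 3

Derivation:
Initial component count: 3
Remove (0,3): not a bridge. Count unchanged: 3.
  After removal, components: {0,1,3,4,5,7} {2} {6}
New component count: 3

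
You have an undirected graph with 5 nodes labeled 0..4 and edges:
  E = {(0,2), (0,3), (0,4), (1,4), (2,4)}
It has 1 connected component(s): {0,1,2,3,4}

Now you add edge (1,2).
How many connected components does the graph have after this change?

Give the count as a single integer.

Initial component count: 1
Add (1,2): endpoints already in same component. Count unchanged: 1.
New component count: 1

Answer: 1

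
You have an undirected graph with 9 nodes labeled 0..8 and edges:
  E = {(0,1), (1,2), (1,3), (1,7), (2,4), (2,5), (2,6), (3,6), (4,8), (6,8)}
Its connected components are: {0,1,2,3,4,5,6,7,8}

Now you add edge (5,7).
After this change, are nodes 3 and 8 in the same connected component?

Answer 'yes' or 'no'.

Answer: yes

Derivation:
Initial components: {0,1,2,3,4,5,6,7,8}
Adding edge (5,7): both already in same component {0,1,2,3,4,5,6,7,8}. No change.
New components: {0,1,2,3,4,5,6,7,8}
Are 3 and 8 in the same component? yes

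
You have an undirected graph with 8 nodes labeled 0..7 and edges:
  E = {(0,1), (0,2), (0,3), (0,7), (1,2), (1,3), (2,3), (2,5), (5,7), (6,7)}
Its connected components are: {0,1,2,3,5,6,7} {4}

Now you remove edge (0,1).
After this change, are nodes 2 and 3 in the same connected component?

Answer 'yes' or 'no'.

Initial components: {0,1,2,3,5,6,7} {4}
Removing edge (0,1): not a bridge — component count unchanged at 2.
New components: {0,1,2,3,5,6,7} {4}
Are 2 and 3 in the same component? yes

Answer: yes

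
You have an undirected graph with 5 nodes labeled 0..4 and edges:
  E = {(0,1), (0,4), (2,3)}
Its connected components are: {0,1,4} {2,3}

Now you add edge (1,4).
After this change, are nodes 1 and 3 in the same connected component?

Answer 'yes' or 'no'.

Answer: no

Derivation:
Initial components: {0,1,4} {2,3}
Adding edge (1,4): both already in same component {0,1,4}. No change.
New components: {0,1,4} {2,3}
Are 1 and 3 in the same component? no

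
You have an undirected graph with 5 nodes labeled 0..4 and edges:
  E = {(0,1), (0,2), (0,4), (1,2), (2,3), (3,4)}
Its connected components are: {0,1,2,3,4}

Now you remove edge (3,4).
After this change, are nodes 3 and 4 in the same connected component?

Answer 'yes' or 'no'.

Answer: yes

Derivation:
Initial components: {0,1,2,3,4}
Removing edge (3,4): not a bridge — component count unchanged at 1.
New components: {0,1,2,3,4}
Are 3 and 4 in the same component? yes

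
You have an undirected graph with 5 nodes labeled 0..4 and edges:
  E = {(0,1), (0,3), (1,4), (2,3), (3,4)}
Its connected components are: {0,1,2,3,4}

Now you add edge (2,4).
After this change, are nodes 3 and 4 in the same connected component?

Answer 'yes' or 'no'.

Answer: yes

Derivation:
Initial components: {0,1,2,3,4}
Adding edge (2,4): both already in same component {0,1,2,3,4}. No change.
New components: {0,1,2,3,4}
Are 3 and 4 in the same component? yes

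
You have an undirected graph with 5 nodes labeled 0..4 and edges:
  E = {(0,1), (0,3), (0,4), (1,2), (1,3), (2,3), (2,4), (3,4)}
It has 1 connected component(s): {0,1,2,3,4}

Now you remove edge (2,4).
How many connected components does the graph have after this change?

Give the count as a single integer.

Initial component count: 1
Remove (2,4): not a bridge. Count unchanged: 1.
  After removal, components: {0,1,2,3,4}
New component count: 1

Answer: 1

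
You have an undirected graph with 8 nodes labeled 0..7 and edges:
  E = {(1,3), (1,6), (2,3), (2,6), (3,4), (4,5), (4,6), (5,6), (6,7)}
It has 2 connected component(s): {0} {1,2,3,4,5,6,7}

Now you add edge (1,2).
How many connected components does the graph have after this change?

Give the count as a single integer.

Initial component count: 2
Add (1,2): endpoints already in same component. Count unchanged: 2.
New component count: 2

Answer: 2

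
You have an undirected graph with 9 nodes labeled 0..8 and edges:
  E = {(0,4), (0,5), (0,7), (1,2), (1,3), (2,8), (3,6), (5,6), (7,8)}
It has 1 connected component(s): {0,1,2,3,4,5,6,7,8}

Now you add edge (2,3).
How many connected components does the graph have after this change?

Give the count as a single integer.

Initial component count: 1
Add (2,3): endpoints already in same component. Count unchanged: 1.
New component count: 1

Answer: 1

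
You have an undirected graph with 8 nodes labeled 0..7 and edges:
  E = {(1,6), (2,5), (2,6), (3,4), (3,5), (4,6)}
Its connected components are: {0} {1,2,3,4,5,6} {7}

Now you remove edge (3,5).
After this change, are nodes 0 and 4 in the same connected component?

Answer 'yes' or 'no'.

Answer: no

Derivation:
Initial components: {0} {1,2,3,4,5,6} {7}
Removing edge (3,5): not a bridge — component count unchanged at 3.
New components: {0} {1,2,3,4,5,6} {7}
Are 0 and 4 in the same component? no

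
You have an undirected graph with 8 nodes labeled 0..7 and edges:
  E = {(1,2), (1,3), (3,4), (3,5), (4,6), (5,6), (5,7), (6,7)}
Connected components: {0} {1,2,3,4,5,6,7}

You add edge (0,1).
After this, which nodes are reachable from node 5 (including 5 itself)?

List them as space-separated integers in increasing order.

Answer: 0 1 2 3 4 5 6 7

Derivation:
Before: nodes reachable from 5: {1,2,3,4,5,6,7}
Adding (0,1): merges 5's component with another. Reachability grows.
After: nodes reachable from 5: {0,1,2,3,4,5,6,7}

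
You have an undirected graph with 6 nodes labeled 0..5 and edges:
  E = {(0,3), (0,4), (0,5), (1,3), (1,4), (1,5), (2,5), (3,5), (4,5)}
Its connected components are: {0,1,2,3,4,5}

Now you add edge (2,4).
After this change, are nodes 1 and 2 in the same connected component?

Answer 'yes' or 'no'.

Answer: yes

Derivation:
Initial components: {0,1,2,3,4,5}
Adding edge (2,4): both already in same component {0,1,2,3,4,5}. No change.
New components: {0,1,2,3,4,5}
Are 1 and 2 in the same component? yes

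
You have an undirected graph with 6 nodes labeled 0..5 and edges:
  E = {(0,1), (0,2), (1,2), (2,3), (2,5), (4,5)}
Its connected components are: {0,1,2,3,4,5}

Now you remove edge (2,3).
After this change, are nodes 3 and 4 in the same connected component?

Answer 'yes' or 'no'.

Initial components: {0,1,2,3,4,5}
Removing edge (2,3): it was a bridge — component count 1 -> 2.
New components: {0,1,2,4,5} {3}
Are 3 and 4 in the same component? no

Answer: no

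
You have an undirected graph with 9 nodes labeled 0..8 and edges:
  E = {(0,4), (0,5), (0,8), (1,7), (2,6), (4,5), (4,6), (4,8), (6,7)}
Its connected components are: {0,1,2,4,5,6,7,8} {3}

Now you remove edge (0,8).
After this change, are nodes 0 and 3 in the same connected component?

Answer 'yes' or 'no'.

Initial components: {0,1,2,4,5,6,7,8} {3}
Removing edge (0,8): not a bridge — component count unchanged at 2.
New components: {0,1,2,4,5,6,7,8} {3}
Are 0 and 3 in the same component? no

Answer: no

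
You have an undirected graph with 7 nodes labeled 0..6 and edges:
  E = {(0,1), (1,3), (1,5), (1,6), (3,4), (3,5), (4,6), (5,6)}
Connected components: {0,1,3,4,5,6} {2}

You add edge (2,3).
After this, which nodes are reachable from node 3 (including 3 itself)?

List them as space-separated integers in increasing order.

Before: nodes reachable from 3: {0,1,3,4,5,6}
Adding (2,3): merges 3's component with another. Reachability grows.
After: nodes reachable from 3: {0,1,2,3,4,5,6}

Answer: 0 1 2 3 4 5 6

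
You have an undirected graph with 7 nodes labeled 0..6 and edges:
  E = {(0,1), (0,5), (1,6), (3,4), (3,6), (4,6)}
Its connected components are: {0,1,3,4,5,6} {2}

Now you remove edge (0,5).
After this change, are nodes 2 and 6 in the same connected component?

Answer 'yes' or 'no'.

Initial components: {0,1,3,4,5,6} {2}
Removing edge (0,5): it was a bridge — component count 2 -> 3.
New components: {0,1,3,4,6} {2} {5}
Are 2 and 6 in the same component? no

Answer: no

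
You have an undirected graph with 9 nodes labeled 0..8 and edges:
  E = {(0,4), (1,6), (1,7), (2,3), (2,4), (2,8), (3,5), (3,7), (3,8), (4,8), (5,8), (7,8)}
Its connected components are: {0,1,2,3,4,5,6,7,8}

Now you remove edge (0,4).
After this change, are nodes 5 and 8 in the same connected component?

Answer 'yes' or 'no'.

Answer: yes

Derivation:
Initial components: {0,1,2,3,4,5,6,7,8}
Removing edge (0,4): it was a bridge — component count 1 -> 2.
New components: {0} {1,2,3,4,5,6,7,8}
Are 5 and 8 in the same component? yes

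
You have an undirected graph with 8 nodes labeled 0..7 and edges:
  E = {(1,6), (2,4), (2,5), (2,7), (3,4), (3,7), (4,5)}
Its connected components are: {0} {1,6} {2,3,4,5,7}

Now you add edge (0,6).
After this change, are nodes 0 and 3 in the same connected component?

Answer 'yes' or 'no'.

Initial components: {0} {1,6} {2,3,4,5,7}
Adding edge (0,6): merges {0} and {1,6}.
New components: {0,1,6} {2,3,4,5,7}
Are 0 and 3 in the same component? no

Answer: no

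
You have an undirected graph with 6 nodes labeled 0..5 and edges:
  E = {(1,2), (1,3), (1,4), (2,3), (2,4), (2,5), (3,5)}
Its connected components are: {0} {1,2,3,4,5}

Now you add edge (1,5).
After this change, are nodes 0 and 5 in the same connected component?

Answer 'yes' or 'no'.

Answer: no

Derivation:
Initial components: {0} {1,2,3,4,5}
Adding edge (1,5): both already in same component {1,2,3,4,5}. No change.
New components: {0} {1,2,3,4,5}
Are 0 and 5 in the same component? no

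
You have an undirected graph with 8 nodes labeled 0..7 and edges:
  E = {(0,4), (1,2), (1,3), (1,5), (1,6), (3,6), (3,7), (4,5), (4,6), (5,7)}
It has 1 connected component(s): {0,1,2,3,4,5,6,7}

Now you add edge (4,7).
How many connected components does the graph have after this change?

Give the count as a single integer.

Initial component count: 1
Add (4,7): endpoints already in same component. Count unchanged: 1.
New component count: 1

Answer: 1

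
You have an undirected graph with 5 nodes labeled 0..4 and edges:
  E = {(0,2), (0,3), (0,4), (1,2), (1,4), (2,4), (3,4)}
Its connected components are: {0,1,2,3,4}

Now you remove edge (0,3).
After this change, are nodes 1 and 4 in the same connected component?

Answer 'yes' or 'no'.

Initial components: {0,1,2,3,4}
Removing edge (0,3): not a bridge — component count unchanged at 1.
New components: {0,1,2,3,4}
Are 1 and 4 in the same component? yes

Answer: yes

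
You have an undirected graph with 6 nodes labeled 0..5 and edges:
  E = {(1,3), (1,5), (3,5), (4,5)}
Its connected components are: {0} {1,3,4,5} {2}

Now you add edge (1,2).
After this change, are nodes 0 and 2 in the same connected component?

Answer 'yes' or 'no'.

Initial components: {0} {1,3,4,5} {2}
Adding edge (1,2): merges {1,3,4,5} and {2}.
New components: {0} {1,2,3,4,5}
Are 0 and 2 in the same component? no

Answer: no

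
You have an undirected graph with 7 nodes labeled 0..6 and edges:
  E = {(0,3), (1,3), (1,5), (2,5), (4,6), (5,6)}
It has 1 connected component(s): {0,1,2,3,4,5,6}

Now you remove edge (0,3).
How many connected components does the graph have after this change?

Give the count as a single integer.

Answer: 2

Derivation:
Initial component count: 1
Remove (0,3): it was a bridge. Count increases: 1 -> 2.
  After removal, components: {0} {1,2,3,4,5,6}
New component count: 2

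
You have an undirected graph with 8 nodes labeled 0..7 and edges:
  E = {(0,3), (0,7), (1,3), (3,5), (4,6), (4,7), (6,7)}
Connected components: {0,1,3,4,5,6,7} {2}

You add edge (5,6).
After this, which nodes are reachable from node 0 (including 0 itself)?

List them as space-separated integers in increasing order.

Before: nodes reachable from 0: {0,1,3,4,5,6,7}
Adding (5,6): both endpoints already in same component. Reachability from 0 unchanged.
After: nodes reachable from 0: {0,1,3,4,5,6,7}

Answer: 0 1 3 4 5 6 7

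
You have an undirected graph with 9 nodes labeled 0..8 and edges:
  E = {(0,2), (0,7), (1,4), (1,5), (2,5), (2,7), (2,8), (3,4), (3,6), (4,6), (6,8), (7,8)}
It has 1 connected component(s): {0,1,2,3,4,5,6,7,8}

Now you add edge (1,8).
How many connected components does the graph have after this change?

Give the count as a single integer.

Initial component count: 1
Add (1,8): endpoints already in same component. Count unchanged: 1.
New component count: 1

Answer: 1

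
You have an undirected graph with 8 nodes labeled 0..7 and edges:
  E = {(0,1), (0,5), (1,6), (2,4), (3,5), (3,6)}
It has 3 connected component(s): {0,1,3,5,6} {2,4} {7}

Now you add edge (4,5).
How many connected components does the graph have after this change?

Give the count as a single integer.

Initial component count: 3
Add (4,5): merges two components. Count decreases: 3 -> 2.
New component count: 2

Answer: 2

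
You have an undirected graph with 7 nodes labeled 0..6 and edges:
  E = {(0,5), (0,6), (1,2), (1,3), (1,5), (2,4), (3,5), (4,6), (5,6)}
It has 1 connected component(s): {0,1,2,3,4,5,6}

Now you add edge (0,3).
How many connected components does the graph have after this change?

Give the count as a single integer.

Initial component count: 1
Add (0,3): endpoints already in same component. Count unchanged: 1.
New component count: 1

Answer: 1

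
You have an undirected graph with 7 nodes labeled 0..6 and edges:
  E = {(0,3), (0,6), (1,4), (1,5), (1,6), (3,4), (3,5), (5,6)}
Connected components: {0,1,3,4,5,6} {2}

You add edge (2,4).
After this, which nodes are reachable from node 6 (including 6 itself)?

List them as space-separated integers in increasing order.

Before: nodes reachable from 6: {0,1,3,4,5,6}
Adding (2,4): merges 6's component with another. Reachability grows.
After: nodes reachable from 6: {0,1,2,3,4,5,6}

Answer: 0 1 2 3 4 5 6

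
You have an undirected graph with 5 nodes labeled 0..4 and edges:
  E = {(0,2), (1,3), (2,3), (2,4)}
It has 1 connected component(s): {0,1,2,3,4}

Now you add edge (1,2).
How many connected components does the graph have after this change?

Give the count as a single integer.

Answer: 1

Derivation:
Initial component count: 1
Add (1,2): endpoints already in same component. Count unchanged: 1.
New component count: 1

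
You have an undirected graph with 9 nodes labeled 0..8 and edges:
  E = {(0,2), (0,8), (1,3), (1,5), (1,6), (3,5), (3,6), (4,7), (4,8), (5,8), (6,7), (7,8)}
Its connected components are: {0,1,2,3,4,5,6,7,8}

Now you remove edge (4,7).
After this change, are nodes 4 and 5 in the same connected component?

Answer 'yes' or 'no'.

Initial components: {0,1,2,3,4,5,6,7,8}
Removing edge (4,7): not a bridge — component count unchanged at 1.
New components: {0,1,2,3,4,5,6,7,8}
Are 4 and 5 in the same component? yes

Answer: yes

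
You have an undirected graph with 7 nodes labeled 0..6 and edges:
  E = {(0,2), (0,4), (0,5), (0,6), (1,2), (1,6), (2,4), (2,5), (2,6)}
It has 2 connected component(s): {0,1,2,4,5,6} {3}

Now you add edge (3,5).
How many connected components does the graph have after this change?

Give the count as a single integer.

Initial component count: 2
Add (3,5): merges two components. Count decreases: 2 -> 1.
New component count: 1

Answer: 1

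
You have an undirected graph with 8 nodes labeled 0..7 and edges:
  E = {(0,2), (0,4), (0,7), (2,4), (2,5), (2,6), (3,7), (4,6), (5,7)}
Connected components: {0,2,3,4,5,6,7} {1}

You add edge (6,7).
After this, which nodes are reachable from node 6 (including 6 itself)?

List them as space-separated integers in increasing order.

Before: nodes reachable from 6: {0,2,3,4,5,6,7}
Adding (6,7): both endpoints already in same component. Reachability from 6 unchanged.
After: nodes reachable from 6: {0,2,3,4,5,6,7}

Answer: 0 2 3 4 5 6 7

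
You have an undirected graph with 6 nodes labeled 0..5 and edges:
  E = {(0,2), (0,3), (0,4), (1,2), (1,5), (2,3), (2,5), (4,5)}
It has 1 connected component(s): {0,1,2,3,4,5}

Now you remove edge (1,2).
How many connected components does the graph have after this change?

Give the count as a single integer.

Initial component count: 1
Remove (1,2): not a bridge. Count unchanged: 1.
  After removal, components: {0,1,2,3,4,5}
New component count: 1

Answer: 1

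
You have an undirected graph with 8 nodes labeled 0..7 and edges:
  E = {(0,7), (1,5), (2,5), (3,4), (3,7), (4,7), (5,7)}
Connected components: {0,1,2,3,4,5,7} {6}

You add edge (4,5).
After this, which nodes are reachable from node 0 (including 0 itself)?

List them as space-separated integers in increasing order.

Before: nodes reachable from 0: {0,1,2,3,4,5,7}
Adding (4,5): both endpoints already in same component. Reachability from 0 unchanged.
After: nodes reachable from 0: {0,1,2,3,4,5,7}

Answer: 0 1 2 3 4 5 7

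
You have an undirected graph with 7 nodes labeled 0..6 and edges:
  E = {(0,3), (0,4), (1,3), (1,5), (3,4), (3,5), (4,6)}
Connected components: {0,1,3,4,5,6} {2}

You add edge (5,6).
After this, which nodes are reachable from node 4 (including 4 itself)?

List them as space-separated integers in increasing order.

Before: nodes reachable from 4: {0,1,3,4,5,6}
Adding (5,6): both endpoints already in same component. Reachability from 4 unchanged.
After: nodes reachable from 4: {0,1,3,4,5,6}

Answer: 0 1 3 4 5 6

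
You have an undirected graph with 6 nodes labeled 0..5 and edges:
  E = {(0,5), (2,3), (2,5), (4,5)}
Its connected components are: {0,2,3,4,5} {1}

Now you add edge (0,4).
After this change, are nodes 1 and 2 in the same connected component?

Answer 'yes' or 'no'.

Answer: no

Derivation:
Initial components: {0,2,3,4,5} {1}
Adding edge (0,4): both already in same component {0,2,3,4,5}. No change.
New components: {0,2,3,4,5} {1}
Are 1 and 2 in the same component? no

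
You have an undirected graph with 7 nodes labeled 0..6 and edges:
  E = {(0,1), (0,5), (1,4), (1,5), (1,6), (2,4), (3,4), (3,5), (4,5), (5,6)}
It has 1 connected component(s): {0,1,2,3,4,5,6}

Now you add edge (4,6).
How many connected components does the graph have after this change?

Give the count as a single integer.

Initial component count: 1
Add (4,6): endpoints already in same component. Count unchanged: 1.
New component count: 1

Answer: 1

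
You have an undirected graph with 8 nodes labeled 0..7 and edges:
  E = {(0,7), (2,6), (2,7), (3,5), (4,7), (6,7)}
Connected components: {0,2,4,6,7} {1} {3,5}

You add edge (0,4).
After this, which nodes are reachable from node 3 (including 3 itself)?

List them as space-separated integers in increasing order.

Before: nodes reachable from 3: {3,5}
Adding (0,4): both endpoints already in same component. Reachability from 3 unchanged.
After: nodes reachable from 3: {3,5}

Answer: 3 5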